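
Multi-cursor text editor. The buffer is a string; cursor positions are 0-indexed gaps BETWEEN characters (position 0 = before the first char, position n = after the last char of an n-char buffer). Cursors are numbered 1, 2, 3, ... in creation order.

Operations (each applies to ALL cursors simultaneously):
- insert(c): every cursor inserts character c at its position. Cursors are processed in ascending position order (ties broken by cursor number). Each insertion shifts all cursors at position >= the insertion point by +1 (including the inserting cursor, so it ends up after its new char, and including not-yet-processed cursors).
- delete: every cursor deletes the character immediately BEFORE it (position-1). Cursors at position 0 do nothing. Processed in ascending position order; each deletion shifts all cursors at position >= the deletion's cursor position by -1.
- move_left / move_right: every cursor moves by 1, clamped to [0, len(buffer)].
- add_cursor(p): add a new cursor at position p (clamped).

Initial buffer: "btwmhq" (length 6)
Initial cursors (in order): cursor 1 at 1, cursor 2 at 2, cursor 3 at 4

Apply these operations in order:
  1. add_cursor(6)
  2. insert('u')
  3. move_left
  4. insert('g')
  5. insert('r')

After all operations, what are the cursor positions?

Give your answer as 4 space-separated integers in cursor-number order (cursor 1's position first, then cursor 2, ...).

Answer: 3 7 12 17

Derivation:
After op 1 (add_cursor(6)): buffer="btwmhq" (len 6), cursors c1@1 c2@2 c3@4 c4@6, authorship ......
After op 2 (insert('u')): buffer="butuwmuhqu" (len 10), cursors c1@2 c2@4 c3@7 c4@10, authorship .1.2..3..4
After op 3 (move_left): buffer="butuwmuhqu" (len 10), cursors c1@1 c2@3 c3@6 c4@9, authorship .1.2..3..4
After op 4 (insert('g')): buffer="bgutguwmguhqgu" (len 14), cursors c1@2 c2@5 c3@9 c4@13, authorship .11.22..33..44
After op 5 (insert('r')): buffer="bgrutgruwmgruhqgru" (len 18), cursors c1@3 c2@7 c3@12 c4@17, authorship .111.222..333..444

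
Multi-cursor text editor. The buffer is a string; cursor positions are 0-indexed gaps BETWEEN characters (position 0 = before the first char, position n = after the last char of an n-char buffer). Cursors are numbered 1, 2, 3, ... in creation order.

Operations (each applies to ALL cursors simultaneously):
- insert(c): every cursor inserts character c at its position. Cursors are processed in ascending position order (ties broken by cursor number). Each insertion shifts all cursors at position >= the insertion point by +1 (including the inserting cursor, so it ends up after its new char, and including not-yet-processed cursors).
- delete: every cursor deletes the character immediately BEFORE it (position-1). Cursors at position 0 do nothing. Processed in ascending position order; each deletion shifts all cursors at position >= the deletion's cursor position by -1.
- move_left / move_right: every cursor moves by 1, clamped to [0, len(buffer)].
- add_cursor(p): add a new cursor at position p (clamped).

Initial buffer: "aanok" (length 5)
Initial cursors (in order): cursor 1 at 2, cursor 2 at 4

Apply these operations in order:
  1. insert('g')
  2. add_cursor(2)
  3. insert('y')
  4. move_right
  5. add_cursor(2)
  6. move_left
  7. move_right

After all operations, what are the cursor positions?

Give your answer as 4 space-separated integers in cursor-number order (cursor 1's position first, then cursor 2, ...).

After op 1 (insert('g')): buffer="aagnogk" (len 7), cursors c1@3 c2@6, authorship ..1..2.
After op 2 (add_cursor(2)): buffer="aagnogk" (len 7), cursors c3@2 c1@3 c2@6, authorship ..1..2.
After op 3 (insert('y')): buffer="aaygynogyk" (len 10), cursors c3@3 c1@5 c2@9, authorship ..311..22.
After op 4 (move_right): buffer="aaygynogyk" (len 10), cursors c3@4 c1@6 c2@10, authorship ..311..22.
After op 5 (add_cursor(2)): buffer="aaygynogyk" (len 10), cursors c4@2 c3@4 c1@6 c2@10, authorship ..311..22.
After op 6 (move_left): buffer="aaygynogyk" (len 10), cursors c4@1 c3@3 c1@5 c2@9, authorship ..311..22.
After op 7 (move_right): buffer="aaygynogyk" (len 10), cursors c4@2 c3@4 c1@6 c2@10, authorship ..311..22.

Answer: 6 10 4 2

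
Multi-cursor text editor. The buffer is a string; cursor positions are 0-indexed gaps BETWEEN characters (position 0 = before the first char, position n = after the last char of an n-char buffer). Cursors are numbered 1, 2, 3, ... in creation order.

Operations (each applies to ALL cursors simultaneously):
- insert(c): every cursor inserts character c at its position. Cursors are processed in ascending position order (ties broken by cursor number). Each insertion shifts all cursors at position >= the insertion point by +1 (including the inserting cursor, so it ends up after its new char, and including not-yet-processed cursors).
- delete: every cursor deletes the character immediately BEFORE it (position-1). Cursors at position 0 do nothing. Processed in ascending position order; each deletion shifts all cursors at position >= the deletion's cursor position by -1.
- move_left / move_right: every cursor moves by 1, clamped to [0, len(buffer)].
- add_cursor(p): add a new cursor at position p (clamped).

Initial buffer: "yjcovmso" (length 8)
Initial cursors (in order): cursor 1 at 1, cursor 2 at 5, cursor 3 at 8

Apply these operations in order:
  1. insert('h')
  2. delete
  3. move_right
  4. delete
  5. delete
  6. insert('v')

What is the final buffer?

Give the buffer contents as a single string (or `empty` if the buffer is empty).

Answer: vcovv

Derivation:
After op 1 (insert('h')): buffer="yhjcovhmsoh" (len 11), cursors c1@2 c2@7 c3@11, authorship .1....2...3
After op 2 (delete): buffer="yjcovmso" (len 8), cursors c1@1 c2@5 c3@8, authorship ........
After op 3 (move_right): buffer="yjcovmso" (len 8), cursors c1@2 c2@6 c3@8, authorship ........
After op 4 (delete): buffer="ycovs" (len 5), cursors c1@1 c2@4 c3@5, authorship .....
After op 5 (delete): buffer="co" (len 2), cursors c1@0 c2@2 c3@2, authorship ..
After op 6 (insert('v')): buffer="vcovv" (len 5), cursors c1@1 c2@5 c3@5, authorship 1..23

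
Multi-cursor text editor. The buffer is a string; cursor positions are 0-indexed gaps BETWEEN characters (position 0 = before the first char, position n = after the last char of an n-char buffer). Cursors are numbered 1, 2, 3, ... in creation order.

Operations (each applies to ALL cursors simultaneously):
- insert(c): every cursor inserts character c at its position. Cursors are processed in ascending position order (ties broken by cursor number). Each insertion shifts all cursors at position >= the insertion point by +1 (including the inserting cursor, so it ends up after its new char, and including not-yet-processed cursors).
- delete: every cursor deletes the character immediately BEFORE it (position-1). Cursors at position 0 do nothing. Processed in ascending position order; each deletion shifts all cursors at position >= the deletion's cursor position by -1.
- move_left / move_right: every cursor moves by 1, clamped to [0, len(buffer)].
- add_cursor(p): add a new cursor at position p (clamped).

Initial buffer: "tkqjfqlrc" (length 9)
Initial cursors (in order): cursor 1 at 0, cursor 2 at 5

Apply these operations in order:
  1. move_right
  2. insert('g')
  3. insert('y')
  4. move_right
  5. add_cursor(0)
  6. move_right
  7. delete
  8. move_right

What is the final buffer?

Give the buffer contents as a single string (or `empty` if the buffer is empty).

After op 1 (move_right): buffer="tkqjfqlrc" (len 9), cursors c1@1 c2@6, authorship .........
After op 2 (insert('g')): buffer="tgkqjfqglrc" (len 11), cursors c1@2 c2@8, authorship .1.....2...
After op 3 (insert('y')): buffer="tgykqjfqgylrc" (len 13), cursors c1@3 c2@10, authorship .11.....22...
After op 4 (move_right): buffer="tgykqjfqgylrc" (len 13), cursors c1@4 c2@11, authorship .11.....22...
After op 5 (add_cursor(0)): buffer="tgykqjfqgylrc" (len 13), cursors c3@0 c1@4 c2@11, authorship .11.....22...
After op 6 (move_right): buffer="tgykqjfqgylrc" (len 13), cursors c3@1 c1@5 c2@12, authorship .11.....22...
After op 7 (delete): buffer="gykjfqgylc" (len 10), cursors c3@0 c1@3 c2@9, authorship 11....22..
After op 8 (move_right): buffer="gykjfqgylc" (len 10), cursors c3@1 c1@4 c2@10, authorship 11....22..

Answer: gykjfqgylc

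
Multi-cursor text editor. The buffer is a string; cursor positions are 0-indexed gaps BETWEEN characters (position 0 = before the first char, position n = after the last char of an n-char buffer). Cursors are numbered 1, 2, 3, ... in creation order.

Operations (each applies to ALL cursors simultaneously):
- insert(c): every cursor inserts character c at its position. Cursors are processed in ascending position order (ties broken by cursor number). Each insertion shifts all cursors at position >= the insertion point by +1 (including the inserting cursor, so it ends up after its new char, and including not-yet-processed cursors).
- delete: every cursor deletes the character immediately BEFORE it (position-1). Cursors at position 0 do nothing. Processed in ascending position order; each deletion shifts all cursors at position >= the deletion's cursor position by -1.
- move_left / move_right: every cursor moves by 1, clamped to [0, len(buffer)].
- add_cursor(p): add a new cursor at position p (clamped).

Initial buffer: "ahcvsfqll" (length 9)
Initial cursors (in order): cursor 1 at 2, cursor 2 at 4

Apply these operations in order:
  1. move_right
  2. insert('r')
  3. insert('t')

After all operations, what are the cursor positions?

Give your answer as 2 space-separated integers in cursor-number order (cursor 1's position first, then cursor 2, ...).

After op 1 (move_right): buffer="ahcvsfqll" (len 9), cursors c1@3 c2@5, authorship .........
After op 2 (insert('r')): buffer="ahcrvsrfqll" (len 11), cursors c1@4 c2@7, authorship ...1..2....
After op 3 (insert('t')): buffer="ahcrtvsrtfqll" (len 13), cursors c1@5 c2@9, authorship ...11..22....

Answer: 5 9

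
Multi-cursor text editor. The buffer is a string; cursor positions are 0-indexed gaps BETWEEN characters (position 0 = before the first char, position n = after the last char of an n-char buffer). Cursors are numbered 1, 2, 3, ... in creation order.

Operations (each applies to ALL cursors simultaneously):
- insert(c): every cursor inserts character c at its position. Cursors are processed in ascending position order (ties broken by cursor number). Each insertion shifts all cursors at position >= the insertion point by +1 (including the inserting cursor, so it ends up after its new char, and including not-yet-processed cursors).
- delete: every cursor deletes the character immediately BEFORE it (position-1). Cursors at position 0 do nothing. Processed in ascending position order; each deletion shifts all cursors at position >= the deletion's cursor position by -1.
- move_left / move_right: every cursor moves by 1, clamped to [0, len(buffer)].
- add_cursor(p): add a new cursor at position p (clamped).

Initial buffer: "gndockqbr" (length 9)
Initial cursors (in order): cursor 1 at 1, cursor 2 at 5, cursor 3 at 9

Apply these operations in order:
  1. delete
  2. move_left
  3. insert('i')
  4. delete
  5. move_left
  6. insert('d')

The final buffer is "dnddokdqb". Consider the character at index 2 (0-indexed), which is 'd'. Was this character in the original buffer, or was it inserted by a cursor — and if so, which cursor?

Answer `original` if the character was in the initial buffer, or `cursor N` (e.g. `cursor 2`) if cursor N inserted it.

After op 1 (delete): buffer="ndokqb" (len 6), cursors c1@0 c2@3 c3@6, authorship ......
After op 2 (move_left): buffer="ndokqb" (len 6), cursors c1@0 c2@2 c3@5, authorship ......
After op 3 (insert('i')): buffer="indiokqib" (len 9), cursors c1@1 c2@4 c3@8, authorship 1..2...3.
After op 4 (delete): buffer="ndokqb" (len 6), cursors c1@0 c2@2 c3@5, authorship ......
After op 5 (move_left): buffer="ndokqb" (len 6), cursors c1@0 c2@1 c3@4, authorship ......
After op 6 (insert('d')): buffer="dnddokdqb" (len 9), cursors c1@1 c2@3 c3@7, authorship 1.2...3..
Authorship (.=original, N=cursor N): 1 . 2 . . . 3 . .
Index 2: author = 2

Answer: cursor 2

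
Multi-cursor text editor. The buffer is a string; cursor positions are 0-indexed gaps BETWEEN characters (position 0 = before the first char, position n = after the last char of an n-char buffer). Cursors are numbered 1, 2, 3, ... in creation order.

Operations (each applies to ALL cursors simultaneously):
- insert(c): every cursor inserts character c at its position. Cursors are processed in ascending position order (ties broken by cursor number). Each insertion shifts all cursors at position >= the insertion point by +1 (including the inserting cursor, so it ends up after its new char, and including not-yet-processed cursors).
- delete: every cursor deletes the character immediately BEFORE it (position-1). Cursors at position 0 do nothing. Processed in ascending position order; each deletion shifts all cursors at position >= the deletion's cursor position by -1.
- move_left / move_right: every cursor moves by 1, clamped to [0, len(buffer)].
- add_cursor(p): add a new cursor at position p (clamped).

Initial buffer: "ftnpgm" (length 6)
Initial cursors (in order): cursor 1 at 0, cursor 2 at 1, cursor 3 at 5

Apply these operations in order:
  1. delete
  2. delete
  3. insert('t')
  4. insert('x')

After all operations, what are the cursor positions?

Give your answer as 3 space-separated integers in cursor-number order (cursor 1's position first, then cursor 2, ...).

After op 1 (delete): buffer="tnpm" (len 4), cursors c1@0 c2@0 c3@3, authorship ....
After op 2 (delete): buffer="tnm" (len 3), cursors c1@0 c2@0 c3@2, authorship ...
After op 3 (insert('t')): buffer="tttntm" (len 6), cursors c1@2 c2@2 c3@5, authorship 12..3.
After op 4 (insert('x')): buffer="ttxxtntxm" (len 9), cursors c1@4 c2@4 c3@8, authorship 1212..33.

Answer: 4 4 8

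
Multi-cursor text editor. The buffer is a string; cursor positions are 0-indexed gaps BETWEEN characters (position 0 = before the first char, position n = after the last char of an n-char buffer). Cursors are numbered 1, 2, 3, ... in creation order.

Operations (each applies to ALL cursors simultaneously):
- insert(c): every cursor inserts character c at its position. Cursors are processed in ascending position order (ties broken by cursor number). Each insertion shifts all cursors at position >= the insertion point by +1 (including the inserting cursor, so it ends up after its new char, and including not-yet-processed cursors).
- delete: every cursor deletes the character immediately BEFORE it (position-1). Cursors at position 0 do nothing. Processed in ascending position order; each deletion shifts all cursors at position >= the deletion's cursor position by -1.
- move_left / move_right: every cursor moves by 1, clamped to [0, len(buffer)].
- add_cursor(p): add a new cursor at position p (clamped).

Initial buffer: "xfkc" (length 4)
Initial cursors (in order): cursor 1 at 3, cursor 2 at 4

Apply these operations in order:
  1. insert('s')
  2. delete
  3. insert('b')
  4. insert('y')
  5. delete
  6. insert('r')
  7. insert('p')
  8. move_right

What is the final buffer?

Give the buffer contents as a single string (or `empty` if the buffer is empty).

Answer: xfkbrpcbrp

Derivation:
After op 1 (insert('s')): buffer="xfkscs" (len 6), cursors c1@4 c2@6, authorship ...1.2
After op 2 (delete): buffer="xfkc" (len 4), cursors c1@3 c2@4, authorship ....
After op 3 (insert('b')): buffer="xfkbcb" (len 6), cursors c1@4 c2@6, authorship ...1.2
After op 4 (insert('y')): buffer="xfkbycby" (len 8), cursors c1@5 c2@8, authorship ...11.22
After op 5 (delete): buffer="xfkbcb" (len 6), cursors c1@4 c2@6, authorship ...1.2
After op 6 (insert('r')): buffer="xfkbrcbr" (len 8), cursors c1@5 c2@8, authorship ...11.22
After op 7 (insert('p')): buffer="xfkbrpcbrp" (len 10), cursors c1@6 c2@10, authorship ...111.222
After op 8 (move_right): buffer="xfkbrpcbrp" (len 10), cursors c1@7 c2@10, authorship ...111.222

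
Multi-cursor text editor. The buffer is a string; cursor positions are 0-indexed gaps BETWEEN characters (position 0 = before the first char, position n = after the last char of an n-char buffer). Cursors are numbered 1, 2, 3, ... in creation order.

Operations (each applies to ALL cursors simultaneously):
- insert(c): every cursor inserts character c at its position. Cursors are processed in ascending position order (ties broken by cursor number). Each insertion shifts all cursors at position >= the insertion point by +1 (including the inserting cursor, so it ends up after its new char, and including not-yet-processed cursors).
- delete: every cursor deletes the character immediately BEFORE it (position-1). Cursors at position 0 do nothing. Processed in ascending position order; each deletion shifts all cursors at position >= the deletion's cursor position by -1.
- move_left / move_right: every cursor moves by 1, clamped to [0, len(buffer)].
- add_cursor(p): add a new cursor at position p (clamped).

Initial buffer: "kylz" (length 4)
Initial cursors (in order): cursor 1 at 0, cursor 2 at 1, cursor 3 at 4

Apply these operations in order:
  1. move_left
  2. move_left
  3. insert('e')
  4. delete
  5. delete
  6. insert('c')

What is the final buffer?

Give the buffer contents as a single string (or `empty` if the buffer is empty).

After op 1 (move_left): buffer="kylz" (len 4), cursors c1@0 c2@0 c3@3, authorship ....
After op 2 (move_left): buffer="kylz" (len 4), cursors c1@0 c2@0 c3@2, authorship ....
After op 3 (insert('e')): buffer="eekyelz" (len 7), cursors c1@2 c2@2 c3@5, authorship 12..3..
After op 4 (delete): buffer="kylz" (len 4), cursors c1@0 c2@0 c3@2, authorship ....
After op 5 (delete): buffer="klz" (len 3), cursors c1@0 c2@0 c3@1, authorship ...
After op 6 (insert('c')): buffer="cckclz" (len 6), cursors c1@2 c2@2 c3@4, authorship 12.3..

Answer: cckclz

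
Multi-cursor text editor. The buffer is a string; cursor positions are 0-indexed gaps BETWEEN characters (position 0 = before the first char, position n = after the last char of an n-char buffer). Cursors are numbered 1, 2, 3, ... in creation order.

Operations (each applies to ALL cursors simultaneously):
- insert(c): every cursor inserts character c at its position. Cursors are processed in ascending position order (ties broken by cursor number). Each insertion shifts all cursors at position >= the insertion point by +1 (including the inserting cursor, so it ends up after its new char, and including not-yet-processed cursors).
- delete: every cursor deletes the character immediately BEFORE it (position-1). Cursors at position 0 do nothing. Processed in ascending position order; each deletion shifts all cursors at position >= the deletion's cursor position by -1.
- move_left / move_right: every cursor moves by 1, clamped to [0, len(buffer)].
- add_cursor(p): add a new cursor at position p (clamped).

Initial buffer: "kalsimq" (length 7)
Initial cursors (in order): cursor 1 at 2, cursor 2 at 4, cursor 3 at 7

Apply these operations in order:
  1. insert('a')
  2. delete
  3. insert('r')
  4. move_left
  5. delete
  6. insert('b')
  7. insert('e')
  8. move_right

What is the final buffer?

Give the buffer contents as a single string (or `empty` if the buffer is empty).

After op 1 (insert('a')): buffer="kaalsaimqa" (len 10), cursors c1@3 c2@6 c3@10, authorship ..1..2...3
After op 2 (delete): buffer="kalsimq" (len 7), cursors c1@2 c2@4 c3@7, authorship .......
After op 3 (insert('r')): buffer="karlsrimqr" (len 10), cursors c1@3 c2@6 c3@10, authorship ..1..2...3
After op 4 (move_left): buffer="karlsrimqr" (len 10), cursors c1@2 c2@5 c3@9, authorship ..1..2...3
After op 5 (delete): buffer="krlrimr" (len 7), cursors c1@1 c2@3 c3@6, authorship .1.2..3
After op 6 (insert('b')): buffer="kbrlbrimbr" (len 10), cursors c1@2 c2@5 c3@9, authorship .11.22..33
After op 7 (insert('e')): buffer="kberlberimber" (len 13), cursors c1@3 c2@7 c3@12, authorship .111.222..333
After op 8 (move_right): buffer="kberlberimber" (len 13), cursors c1@4 c2@8 c3@13, authorship .111.222..333

Answer: kberlberimber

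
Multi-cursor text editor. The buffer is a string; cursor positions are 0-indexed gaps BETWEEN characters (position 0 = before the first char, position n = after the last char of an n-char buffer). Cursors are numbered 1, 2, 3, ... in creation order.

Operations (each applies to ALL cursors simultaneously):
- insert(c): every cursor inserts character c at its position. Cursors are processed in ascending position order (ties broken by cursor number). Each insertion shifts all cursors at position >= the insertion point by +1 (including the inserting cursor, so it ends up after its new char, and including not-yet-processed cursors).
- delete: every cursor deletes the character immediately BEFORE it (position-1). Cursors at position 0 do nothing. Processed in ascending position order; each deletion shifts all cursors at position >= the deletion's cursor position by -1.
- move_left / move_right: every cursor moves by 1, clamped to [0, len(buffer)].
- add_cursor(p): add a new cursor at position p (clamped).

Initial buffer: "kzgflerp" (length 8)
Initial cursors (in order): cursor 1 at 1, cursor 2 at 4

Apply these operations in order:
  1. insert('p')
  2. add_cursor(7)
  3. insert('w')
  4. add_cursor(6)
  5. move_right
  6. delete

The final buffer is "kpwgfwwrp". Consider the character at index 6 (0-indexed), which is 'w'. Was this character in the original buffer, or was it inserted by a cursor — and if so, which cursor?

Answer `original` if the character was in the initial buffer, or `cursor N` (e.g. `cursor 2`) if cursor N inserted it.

Answer: cursor 3

Derivation:
After op 1 (insert('p')): buffer="kpzgfplerp" (len 10), cursors c1@2 c2@6, authorship .1...2....
After op 2 (add_cursor(7)): buffer="kpzgfplerp" (len 10), cursors c1@2 c2@6 c3@7, authorship .1...2....
After op 3 (insert('w')): buffer="kpwzgfpwlwerp" (len 13), cursors c1@3 c2@8 c3@10, authorship .11...22.3...
After op 4 (add_cursor(6)): buffer="kpwzgfpwlwerp" (len 13), cursors c1@3 c4@6 c2@8 c3@10, authorship .11...22.3...
After op 5 (move_right): buffer="kpwzgfpwlwerp" (len 13), cursors c1@4 c4@7 c2@9 c3@11, authorship .11...22.3...
After op 6 (delete): buffer="kpwgfwwrp" (len 9), cursors c1@3 c4@5 c2@6 c3@7, authorship .11..23..
Authorship (.=original, N=cursor N): . 1 1 . . 2 3 . .
Index 6: author = 3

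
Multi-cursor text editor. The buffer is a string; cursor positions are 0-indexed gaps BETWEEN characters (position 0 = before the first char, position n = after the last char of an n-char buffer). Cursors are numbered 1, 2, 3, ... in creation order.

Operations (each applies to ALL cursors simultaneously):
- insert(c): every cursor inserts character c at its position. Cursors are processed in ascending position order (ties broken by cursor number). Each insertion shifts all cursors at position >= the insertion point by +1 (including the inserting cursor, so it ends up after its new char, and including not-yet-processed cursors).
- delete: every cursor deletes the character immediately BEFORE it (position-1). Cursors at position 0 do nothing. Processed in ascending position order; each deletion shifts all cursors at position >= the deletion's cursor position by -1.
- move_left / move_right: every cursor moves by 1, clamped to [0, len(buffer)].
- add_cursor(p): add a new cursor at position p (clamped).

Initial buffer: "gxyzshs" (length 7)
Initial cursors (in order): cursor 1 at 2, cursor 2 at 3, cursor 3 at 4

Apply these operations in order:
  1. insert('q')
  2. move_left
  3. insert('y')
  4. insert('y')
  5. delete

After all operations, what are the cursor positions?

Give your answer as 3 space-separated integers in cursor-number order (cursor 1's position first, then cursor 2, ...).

After op 1 (insert('q')): buffer="gxqyqzqshs" (len 10), cursors c1@3 c2@5 c3@7, authorship ..1.2.3...
After op 2 (move_left): buffer="gxqyqzqshs" (len 10), cursors c1@2 c2@4 c3@6, authorship ..1.2.3...
After op 3 (insert('y')): buffer="gxyqyyqzyqshs" (len 13), cursors c1@3 c2@6 c3@9, authorship ..11.22.33...
After op 4 (insert('y')): buffer="gxyyqyyyqzyyqshs" (len 16), cursors c1@4 c2@8 c3@12, authorship ..111.222.333...
After op 5 (delete): buffer="gxyqyyqzyqshs" (len 13), cursors c1@3 c2@6 c3@9, authorship ..11.22.33...

Answer: 3 6 9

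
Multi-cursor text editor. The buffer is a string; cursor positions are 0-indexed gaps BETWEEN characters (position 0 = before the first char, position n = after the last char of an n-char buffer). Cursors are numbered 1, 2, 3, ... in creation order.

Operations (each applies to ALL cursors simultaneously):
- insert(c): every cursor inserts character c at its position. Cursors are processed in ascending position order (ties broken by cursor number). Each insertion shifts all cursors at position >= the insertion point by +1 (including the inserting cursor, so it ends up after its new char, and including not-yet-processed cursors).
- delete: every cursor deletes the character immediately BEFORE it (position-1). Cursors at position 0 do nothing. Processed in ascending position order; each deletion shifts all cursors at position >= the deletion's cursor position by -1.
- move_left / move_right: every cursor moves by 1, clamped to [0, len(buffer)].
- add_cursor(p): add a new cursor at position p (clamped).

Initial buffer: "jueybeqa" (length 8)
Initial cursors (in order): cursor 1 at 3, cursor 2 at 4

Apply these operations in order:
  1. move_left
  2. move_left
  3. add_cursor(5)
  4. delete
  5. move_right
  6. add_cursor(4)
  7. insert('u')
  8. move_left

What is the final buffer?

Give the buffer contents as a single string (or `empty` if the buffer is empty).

After op 1 (move_left): buffer="jueybeqa" (len 8), cursors c1@2 c2@3, authorship ........
After op 2 (move_left): buffer="jueybeqa" (len 8), cursors c1@1 c2@2, authorship ........
After op 3 (add_cursor(5)): buffer="jueybeqa" (len 8), cursors c1@1 c2@2 c3@5, authorship ........
After op 4 (delete): buffer="eyeqa" (len 5), cursors c1@0 c2@0 c3@2, authorship .....
After op 5 (move_right): buffer="eyeqa" (len 5), cursors c1@1 c2@1 c3@3, authorship .....
After op 6 (add_cursor(4)): buffer="eyeqa" (len 5), cursors c1@1 c2@1 c3@3 c4@4, authorship .....
After op 7 (insert('u')): buffer="euuyeuqua" (len 9), cursors c1@3 c2@3 c3@6 c4@8, authorship .12..3.4.
After op 8 (move_left): buffer="euuyeuqua" (len 9), cursors c1@2 c2@2 c3@5 c4@7, authorship .12..3.4.

Answer: euuyeuqua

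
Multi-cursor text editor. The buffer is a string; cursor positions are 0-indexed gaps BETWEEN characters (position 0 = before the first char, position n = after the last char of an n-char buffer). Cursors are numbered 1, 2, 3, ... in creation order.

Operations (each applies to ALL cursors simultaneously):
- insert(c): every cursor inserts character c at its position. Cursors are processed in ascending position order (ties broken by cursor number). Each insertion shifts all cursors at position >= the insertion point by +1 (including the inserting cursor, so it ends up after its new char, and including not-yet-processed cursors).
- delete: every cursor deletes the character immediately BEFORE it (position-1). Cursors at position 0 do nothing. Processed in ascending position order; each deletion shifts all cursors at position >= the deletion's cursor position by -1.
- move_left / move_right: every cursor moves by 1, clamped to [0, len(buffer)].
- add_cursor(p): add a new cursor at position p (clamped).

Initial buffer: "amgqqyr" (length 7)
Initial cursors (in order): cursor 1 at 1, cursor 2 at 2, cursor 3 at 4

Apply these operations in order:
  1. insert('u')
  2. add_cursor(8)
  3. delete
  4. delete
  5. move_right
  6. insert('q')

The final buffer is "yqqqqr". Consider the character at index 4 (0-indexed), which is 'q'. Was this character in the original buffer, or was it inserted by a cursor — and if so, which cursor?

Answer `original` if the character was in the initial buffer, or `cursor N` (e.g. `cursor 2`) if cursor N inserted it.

After op 1 (insert('u')): buffer="aumugquqyr" (len 10), cursors c1@2 c2@4 c3@7, authorship .1.2..3...
After op 2 (add_cursor(8)): buffer="aumugquqyr" (len 10), cursors c1@2 c2@4 c3@7 c4@8, authorship .1.2..3...
After op 3 (delete): buffer="amgqyr" (len 6), cursors c1@1 c2@2 c3@4 c4@4, authorship ......
After op 4 (delete): buffer="yr" (len 2), cursors c1@0 c2@0 c3@0 c4@0, authorship ..
After op 5 (move_right): buffer="yr" (len 2), cursors c1@1 c2@1 c3@1 c4@1, authorship ..
After op 6 (insert('q')): buffer="yqqqqr" (len 6), cursors c1@5 c2@5 c3@5 c4@5, authorship .1234.
Authorship (.=original, N=cursor N): . 1 2 3 4 .
Index 4: author = 4

Answer: cursor 4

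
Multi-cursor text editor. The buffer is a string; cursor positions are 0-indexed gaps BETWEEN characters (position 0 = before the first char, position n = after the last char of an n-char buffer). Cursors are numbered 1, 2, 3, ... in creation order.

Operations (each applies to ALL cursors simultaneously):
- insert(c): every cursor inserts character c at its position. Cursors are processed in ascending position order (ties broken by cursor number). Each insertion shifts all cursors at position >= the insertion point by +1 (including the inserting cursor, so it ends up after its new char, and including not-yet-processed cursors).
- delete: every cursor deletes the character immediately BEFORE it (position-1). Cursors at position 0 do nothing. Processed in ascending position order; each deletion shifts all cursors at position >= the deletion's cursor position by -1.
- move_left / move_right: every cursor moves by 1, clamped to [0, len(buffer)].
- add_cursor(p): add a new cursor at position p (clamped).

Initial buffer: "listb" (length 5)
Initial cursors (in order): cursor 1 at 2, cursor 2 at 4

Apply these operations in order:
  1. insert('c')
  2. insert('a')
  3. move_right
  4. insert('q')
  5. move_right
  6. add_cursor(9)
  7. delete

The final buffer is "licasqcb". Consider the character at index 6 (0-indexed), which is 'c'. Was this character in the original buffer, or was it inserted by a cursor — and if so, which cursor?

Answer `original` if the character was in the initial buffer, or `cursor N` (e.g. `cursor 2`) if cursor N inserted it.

After op 1 (insert('c')): buffer="licstcb" (len 7), cursors c1@3 c2@6, authorship ..1..2.
After op 2 (insert('a')): buffer="licastcab" (len 9), cursors c1@4 c2@8, authorship ..11..22.
After op 3 (move_right): buffer="licastcab" (len 9), cursors c1@5 c2@9, authorship ..11..22.
After op 4 (insert('q')): buffer="licasqtcabq" (len 11), cursors c1@6 c2@11, authorship ..11.1.22.2
After op 5 (move_right): buffer="licasqtcabq" (len 11), cursors c1@7 c2@11, authorship ..11.1.22.2
After op 6 (add_cursor(9)): buffer="licasqtcabq" (len 11), cursors c1@7 c3@9 c2@11, authorship ..11.1.22.2
After op 7 (delete): buffer="licasqcb" (len 8), cursors c1@6 c3@7 c2@8, authorship ..11.12.
Authorship (.=original, N=cursor N): . . 1 1 . 1 2 .
Index 6: author = 2

Answer: cursor 2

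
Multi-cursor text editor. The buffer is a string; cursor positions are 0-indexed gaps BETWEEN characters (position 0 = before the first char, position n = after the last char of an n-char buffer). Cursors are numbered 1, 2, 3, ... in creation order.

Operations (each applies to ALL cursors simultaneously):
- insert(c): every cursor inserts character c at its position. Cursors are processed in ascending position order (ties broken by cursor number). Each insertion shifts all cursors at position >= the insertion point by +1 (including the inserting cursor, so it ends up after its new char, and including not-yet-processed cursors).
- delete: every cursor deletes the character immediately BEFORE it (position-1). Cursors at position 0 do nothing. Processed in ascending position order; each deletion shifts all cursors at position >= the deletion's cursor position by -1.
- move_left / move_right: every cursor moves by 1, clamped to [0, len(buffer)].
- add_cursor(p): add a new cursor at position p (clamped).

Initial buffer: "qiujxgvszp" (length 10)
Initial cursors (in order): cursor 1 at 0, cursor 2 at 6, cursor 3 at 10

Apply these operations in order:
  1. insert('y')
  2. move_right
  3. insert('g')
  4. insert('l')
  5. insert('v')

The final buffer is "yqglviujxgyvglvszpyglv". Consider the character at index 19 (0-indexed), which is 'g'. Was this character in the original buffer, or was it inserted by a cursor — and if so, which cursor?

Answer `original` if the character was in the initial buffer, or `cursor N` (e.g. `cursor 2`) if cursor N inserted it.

Answer: cursor 3

Derivation:
After op 1 (insert('y')): buffer="yqiujxgyvszpy" (len 13), cursors c1@1 c2@8 c3@13, authorship 1......2....3
After op 2 (move_right): buffer="yqiujxgyvszpy" (len 13), cursors c1@2 c2@9 c3@13, authorship 1......2....3
After op 3 (insert('g')): buffer="yqgiujxgyvgszpyg" (len 16), cursors c1@3 c2@11 c3@16, authorship 1.1.....2.2...33
After op 4 (insert('l')): buffer="yqgliujxgyvglszpygl" (len 19), cursors c1@4 c2@13 c3@19, authorship 1.11.....2.22...333
After op 5 (insert('v')): buffer="yqglviujxgyvglvszpyglv" (len 22), cursors c1@5 c2@15 c3@22, authorship 1.111.....2.222...3333
Authorship (.=original, N=cursor N): 1 . 1 1 1 . . . . . 2 . 2 2 2 . . . 3 3 3 3
Index 19: author = 3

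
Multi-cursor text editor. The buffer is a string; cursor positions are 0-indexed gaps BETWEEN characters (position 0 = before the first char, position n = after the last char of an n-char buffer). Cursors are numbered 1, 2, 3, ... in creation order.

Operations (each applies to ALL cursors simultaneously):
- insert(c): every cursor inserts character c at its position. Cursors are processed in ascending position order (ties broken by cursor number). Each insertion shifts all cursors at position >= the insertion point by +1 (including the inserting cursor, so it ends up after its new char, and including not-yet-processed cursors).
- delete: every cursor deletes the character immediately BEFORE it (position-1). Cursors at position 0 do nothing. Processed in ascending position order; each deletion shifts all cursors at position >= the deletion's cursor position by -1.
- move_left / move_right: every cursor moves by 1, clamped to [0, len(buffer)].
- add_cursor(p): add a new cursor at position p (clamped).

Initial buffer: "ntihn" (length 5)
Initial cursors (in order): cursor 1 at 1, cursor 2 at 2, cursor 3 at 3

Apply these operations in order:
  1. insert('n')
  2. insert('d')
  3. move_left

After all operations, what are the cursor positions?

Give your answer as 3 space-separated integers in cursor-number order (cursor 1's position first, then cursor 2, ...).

Answer: 2 5 8

Derivation:
After op 1 (insert('n')): buffer="nntninhn" (len 8), cursors c1@2 c2@4 c3@6, authorship .1.2.3..
After op 2 (insert('d')): buffer="nndtndindhn" (len 11), cursors c1@3 c2@6 c3@9, authorship .11.22.33..
After op 3 (move_left): buffer="nndtndindhn" (len 11), cursors c1@2 c2@5 c3@8, authorship .11.22.33..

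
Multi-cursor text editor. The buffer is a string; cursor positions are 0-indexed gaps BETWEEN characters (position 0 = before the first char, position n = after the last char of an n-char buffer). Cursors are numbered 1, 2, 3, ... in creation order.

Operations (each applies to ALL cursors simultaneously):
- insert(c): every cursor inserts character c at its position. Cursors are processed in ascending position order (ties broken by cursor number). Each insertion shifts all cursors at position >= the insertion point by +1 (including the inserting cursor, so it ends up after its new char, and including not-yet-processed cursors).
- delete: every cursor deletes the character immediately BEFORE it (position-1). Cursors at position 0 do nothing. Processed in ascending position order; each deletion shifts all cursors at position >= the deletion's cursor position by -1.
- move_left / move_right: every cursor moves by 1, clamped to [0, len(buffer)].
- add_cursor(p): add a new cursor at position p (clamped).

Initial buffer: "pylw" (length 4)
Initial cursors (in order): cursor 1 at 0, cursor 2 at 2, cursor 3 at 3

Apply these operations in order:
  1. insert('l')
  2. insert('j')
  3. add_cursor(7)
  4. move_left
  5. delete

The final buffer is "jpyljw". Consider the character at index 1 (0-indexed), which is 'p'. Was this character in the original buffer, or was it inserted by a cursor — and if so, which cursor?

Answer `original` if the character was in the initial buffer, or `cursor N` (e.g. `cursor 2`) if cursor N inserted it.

After op 1 (insert('l')): buffer="lpylllw" (len 7), cursors c1@1 c2@4 c3@6, authorship 1..2.3.
After op 2 (insert('j')): buffer="ljpyljlljw" (len 10), cursors c1@2 c2@6 c3@9, authorship 11..22.33.
After op 3 (add_cursor(7)): buffer="ljpyljlljw" (len 10), cursors c1@2 c2@6 c4@7 c3@9, authorship 11..22.33.
After op 4 (move_left): buffer="ljpyljlljw" (len 10), cursors c1@1 c2@5 c4@6 c3@8, authorship 11..22.33.
After op 5 (delete): buffer="jpyljw" (len 6), cursors c1@0 c2@3 c4@3 c3@4, authorship 1...3.
Authorship (.=original, N=cursor N): 1 . . . 3 .
Index 1: author = original

Answer: original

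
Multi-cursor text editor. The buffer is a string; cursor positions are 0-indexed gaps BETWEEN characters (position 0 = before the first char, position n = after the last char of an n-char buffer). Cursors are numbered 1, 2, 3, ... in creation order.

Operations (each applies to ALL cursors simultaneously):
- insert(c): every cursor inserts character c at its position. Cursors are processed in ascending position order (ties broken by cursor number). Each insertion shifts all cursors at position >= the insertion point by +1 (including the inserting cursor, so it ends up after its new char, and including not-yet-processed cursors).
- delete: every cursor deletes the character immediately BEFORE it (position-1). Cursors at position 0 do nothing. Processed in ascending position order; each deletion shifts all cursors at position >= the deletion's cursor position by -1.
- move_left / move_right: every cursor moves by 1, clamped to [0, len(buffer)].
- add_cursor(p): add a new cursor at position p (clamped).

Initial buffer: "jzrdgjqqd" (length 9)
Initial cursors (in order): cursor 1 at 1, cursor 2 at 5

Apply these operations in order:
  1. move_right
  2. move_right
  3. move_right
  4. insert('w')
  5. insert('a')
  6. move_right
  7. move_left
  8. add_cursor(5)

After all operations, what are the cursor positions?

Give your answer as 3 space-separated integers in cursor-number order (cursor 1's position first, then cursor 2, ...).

Answer: 6 12 5

Derivation:
After op 1 (move_right): buffer="jzrdgjqqd" (len 9), cursors c1@2 c2@6, authorship .........
After op 2 (move_right): buffer="jzrdgjqqd" (len 9), cursors c1@3 c2@7, authorship .........
After op 3 (move_right): buffer="jzrdgjqqd" (len 9), cursors c1@4 c2@8, authorship .........
After op 4 (insert('w')): buffer="jzrdwgjqqwd" (len 11), cursors c1@5 c2@10, authorship ....1....2.
After op 5 (insert('a')): buffer="jzrdwagjqqwad" (len 13), cursors c1@6 c2@12, authorship ....11....22.
After op 6 (move_right): buffer="jzrdwagjqqwad" (len 13), cursors c1@7 c2@13, authorship ....11....22.
After op 7 (move_left): buffer="jzrdwagjqqwad" (len 13), cursors c1@6 c2@12, authorship ....11....22.
After op 8 (add_cursor(5)): buffer="jzrdwagjqqwad" (len 13), cursors c3@5 c1@6 c2@12, authorship ....11....22.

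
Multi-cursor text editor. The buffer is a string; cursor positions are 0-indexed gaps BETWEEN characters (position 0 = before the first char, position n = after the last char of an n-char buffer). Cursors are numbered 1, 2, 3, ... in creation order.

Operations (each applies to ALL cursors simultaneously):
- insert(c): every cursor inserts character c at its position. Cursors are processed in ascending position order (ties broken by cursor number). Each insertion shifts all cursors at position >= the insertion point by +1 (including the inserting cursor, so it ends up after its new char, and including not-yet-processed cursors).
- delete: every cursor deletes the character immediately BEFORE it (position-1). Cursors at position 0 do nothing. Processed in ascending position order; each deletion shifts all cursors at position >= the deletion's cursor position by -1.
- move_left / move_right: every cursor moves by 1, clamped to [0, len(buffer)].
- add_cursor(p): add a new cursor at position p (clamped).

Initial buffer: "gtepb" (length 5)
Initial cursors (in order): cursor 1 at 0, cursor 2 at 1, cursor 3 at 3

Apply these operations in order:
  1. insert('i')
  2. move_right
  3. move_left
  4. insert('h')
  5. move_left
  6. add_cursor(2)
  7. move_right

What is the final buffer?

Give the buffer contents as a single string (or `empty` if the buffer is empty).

Answer: ihgihteihpb

Derivation:
After op 1 (insert('i')): buffer="igiteipb" (len 8), cursors c1@1 c2@3 c3@6, authorship 1.2..3..
After op 2 (move_right): buffer="igiteipb" (len 8), cursors c1@2 c2@4 c3@7, authorship 1.2..3..
After op 3 (move_left): buffer="igiteipb" (len 8), cursors c1@1 c2@3 c3@6, authorship 1.2..3..
After op 4 (insert('h')): buffer="ihgihteihpb" (len 11), cursors c1@2 c2@5 c3@9, authorship 11.22..33..
After op 5 (move_left): buffer="ihgihteihpb" (len 11), cursors c1@1 c2@4 c3@8, authorship 11.22..33..
After op 6 (add_cursor(2)): buffer="ihgihteihpb" (len 11), cursors c1@1 c4@2 c2@4 c3@8, authorship 11.22..33..
After op 7 (move_right): buffer="ihgihteihpb" (len 11), cursors c1@2 c4@3 c2@5 c3@9, authorship 11.22..33..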